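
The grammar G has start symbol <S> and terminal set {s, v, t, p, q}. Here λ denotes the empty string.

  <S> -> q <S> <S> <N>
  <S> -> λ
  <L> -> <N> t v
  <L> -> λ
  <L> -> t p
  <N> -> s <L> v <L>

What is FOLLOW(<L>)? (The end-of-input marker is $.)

{$, q, s, t, v}

FIRST(<S>) = {λ, q}
FIRST(<N>) = {s}
FIRST(<L>) = {λ, s, t}  (via <N> t v)
FOLLOW(<S>) includes $ since <S> is the start symbol.
FOLLOW(<S>): in <S>->q <S> <S> <N> (occurrence 1), <S> is followed by <S> <N> with FIRST {q, s}; in <S>->q <S> <S> <N> (occurrence 2), <S> is followed by <N> with FIRST {s}. Thus FOLLOW(<S>) = {$, q, s}.
FOLLOW(<N>): in <S>->q <S> <S> <N>, the suffix after <N> is empty, so FOLLOW(<N>) ⊇ FOLLOW(<S>) = {$, q, s}; in <L>-><N> t v, <N> is followed by t v with FIRST {t}. Thus FOLLOW(<N>) = {$, q, s, t}.
FOLLOW(<L>): in <N>->s <L> v <L> (occurrence 1), <L> is followed by v <L> with FIRST {v}; in <N>->s <L> v <L> (occurrence 2), the suffix after <L> is empty, so FOLLOW(<L>) ⊇ FOLLOW(<N>) = {$, q, s, t}. Thus FOLLOW(<L>) = {$, q, s, t, v}.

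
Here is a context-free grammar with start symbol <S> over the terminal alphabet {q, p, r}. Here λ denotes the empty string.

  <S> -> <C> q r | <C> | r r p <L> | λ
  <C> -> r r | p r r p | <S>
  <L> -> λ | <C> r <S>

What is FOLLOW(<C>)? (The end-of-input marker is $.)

{$, q, r}

FIRST(<S>): from <S>-><C> q r we get {p, q, r}; from <S>-><C> we get {λ, p, q, r}; from <S>->r r p <L> we get {r}; from <S>->λ we get {λ}. So FIRST(<S>) = {λ, p, q, r}.
FIRST(<C>): from <C>->r r we get {r}; from <C>->p r r p we get {p}; from <C>-><S> we get {λ, p, q, r}. So FIRST(<C>) = {λ, p, q, r}.
FIRST(<L>): from <L>->λ we get {λ}; from <L>-><C> r <S> we get {p, q, r}. So FIRST(<L>) = {λ, p, q, r}.
FOLLOW(<S>) includes $ since <S> is the start symbol.
FOLLOW(<S>): in <C>-><S>, the suffix after <S> is empty, so FOLLOW(<S>) ⊇ FOLLOW(<C>) = {$, q, r}; in <L>-><C> r <S>, the suffix after <S> is empty, so FOLLOW(<S>) ⊇ FOLLOW(<L>) = {$, q, r}. Thus FOLLOW(<S>) = {$, q, r}.
FOLLOW(<C>): in <S>-><C> q r, <C> is followed by q r with FIRST {q}; in <S>-><C>, the suffix after <C> is empty, so FOLLOW(<C>) ⊇ FOLLOW(<S>) = {$, q, r}; in <L>-><C> r <S>, <C> is followed by r <S> with FIRST {r}. Thus FOLLOW(<C>) = {$, q, r}.
FOLLOW(<L>): in <S>->r r p <L>, the suffix after <L> is empty, so FOLLOW(<L>) ⊇ FOLLOW(<S>) = {$, q, r}. Thus FOLLOW(<L>) = {$, q, r}.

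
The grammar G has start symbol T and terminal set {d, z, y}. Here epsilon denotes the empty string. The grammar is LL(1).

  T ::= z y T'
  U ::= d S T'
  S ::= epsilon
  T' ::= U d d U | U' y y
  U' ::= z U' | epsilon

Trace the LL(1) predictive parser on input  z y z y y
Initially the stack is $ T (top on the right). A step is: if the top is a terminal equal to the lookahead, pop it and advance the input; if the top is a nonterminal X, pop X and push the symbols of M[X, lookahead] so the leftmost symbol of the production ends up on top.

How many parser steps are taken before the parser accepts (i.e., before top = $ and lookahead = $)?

9

step 1: stack=$ T  input=z y z y y $  — expand T ::= z y T'
step 2: stack=$ T' y z  input=z y z y y $  — match z
step 3: stack=$ T' y  input=y z y y $  — match y
step 4: stack=$ T'  input=z y y $  — expand T' ::= U' y y
step 5: stack=$ y y U'  input=z y y $  — expand U' ::= z U'
step 6: stack=$ y y U' z  input=z y y $  — match z
step 7: stack=$ y y U'  input=y y $  — expand U' ::= epsilon
step 8: stack=$ y y  input=y y $  — match y
step 9: stack=$ y  input=y $  — match y
Accept reached after 9 steps.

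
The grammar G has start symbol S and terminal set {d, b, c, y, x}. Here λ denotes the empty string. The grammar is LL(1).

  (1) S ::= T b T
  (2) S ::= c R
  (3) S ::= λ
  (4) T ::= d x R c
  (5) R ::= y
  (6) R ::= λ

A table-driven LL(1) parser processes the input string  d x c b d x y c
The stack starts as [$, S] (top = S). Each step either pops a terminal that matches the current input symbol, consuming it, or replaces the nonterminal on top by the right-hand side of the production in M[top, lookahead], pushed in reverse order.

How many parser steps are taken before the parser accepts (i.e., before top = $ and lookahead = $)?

13

      Stack          Input              Action
   1  $ S            d x c b d x y c $  expand S ::= T b T
   2  $ T b T        d x c b d x y c $  expand T ::= d x R c
   3  $ T b c R x d  d x c b d x y c $  match d
   4  $ T b c R x    x c b d x y c $    match x
   5  $ T b c R      c b d x y c $      expand R ::= λ
   6  $ T b c        c b d x y c $      match c
   7  $ T b          b d x y c $        match b
   8  $ T            d x y c $          expand T ::= d x R c
   9  $ c R x d      d x y c $          match d
  10  $ c R x        x y c $            match x
  11  $ c R          y c $              expand R ::= y
  12  $ c y          y c $              match y
  13  $ c            c $                match c
Accept reached after 13 steps.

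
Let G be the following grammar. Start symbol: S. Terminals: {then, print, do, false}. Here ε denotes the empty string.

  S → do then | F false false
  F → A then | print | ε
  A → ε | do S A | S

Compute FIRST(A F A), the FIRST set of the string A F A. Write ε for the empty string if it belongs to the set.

{ε, do, false, print, then}

FIRST(S): from S→do then we get {do}; from S→F false false we get {do, false, print, then}. So FIRST(S) = {do, false, print, then}.
FIRST(A): from A→ε we get {ε}; from A→do S A we get {do}; from A→S we get {do, false, print, then}. So FIRST(A) = {ε, do, false, print, then}.
FIRST(F): from F→A then we get {do, false, print, then}; from F→print we get {print}; from F→ε we get {ε}. So FIRST(F) = {ε, do, false, print, then}.
FIRST(A F A): take FIRST of each symbol in turn, carrying on past any symbol whose FIRST contains ε; result {ε, do, false, print, then}.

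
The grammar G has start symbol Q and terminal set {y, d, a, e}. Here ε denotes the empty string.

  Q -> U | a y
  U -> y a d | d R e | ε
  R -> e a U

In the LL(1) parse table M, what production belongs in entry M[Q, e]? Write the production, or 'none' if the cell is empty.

none

FIRST(U) = {ε, d, y}
FIRST(R) = {e}
FIRST(Q) = {ε, a, d, y}  (via U)
FOLLOW(Q) includes $ since Q is the start symbol.
FOLLOW(Q): Q appears on no right-hand side. Thus FOLLOW(Q) = {$}.
For Q -> U: FIRST(U) = {ε, d, y}, so it goes in M[Q, t] for t ∈ {d, y}; since ε ∈ FIRST, also for every t ∈ FOLLOW(Q) = {$}.
For Q -> a y: FIRST(a y) = {a}, so it goes in M[Q, t] for t ∈ {a}.
None of these place a production in M[Q, e].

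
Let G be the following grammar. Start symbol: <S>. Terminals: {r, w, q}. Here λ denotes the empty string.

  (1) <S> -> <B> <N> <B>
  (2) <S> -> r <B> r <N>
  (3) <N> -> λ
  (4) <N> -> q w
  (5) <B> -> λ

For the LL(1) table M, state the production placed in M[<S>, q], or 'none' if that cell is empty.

<S> -> <B> <N> <B>

FIRST(<N>): from <N>->λ we get {λ}; from <N>->q w we get {q}. So FIRST(<N>) = {λ, q}.
FIRST(<B>): from <B>->λ we get {λ}. So FIRST(<B>) = {λ}.
FIRST(<S>): from <S>-><B> <N> <B> we get {λ, q}; from <S>->r <B> r <N> we get {r}. So FIRST(<S>) = {λ, q, r}.
FOLLOW(<S>) includes $ since <S> is the start symbol.
FOLLOW(<S>): <S> appears on no right-hand side. Thus FOLLOW(<S>) = {$}.
For <S> -> <B> <N> <B>: FIRST(<B> <N> <B>) = {λ, q}, so it goes in M[<S>, t] for t ∈ {q}; since λ ∈ FIRST, also for every t ∈ FOLLOW(<S>) = {$}.
For <S> -> r <B> r <N>: FIRST(r <B> r <N>) = {r}, so it goes in M[<S>, t] for t ∈ {r}.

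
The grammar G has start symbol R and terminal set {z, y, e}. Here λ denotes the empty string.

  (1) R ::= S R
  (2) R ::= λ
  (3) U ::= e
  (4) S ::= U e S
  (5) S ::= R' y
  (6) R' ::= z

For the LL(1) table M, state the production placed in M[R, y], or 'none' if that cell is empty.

FIRST(U): from U::=e we get {e}. So FIRST(U) = {e}.
FIRST(R'): from R'::=z we get {z}. So FIRST(R') = {z}.
FIRST(S): from S::=U e S we get {e}; from S::=R' y we get {z}. So FIRST(S) = {e, z}.
FIRST(R): from R::=S R we get {e, z}; from R::=λ we get {λ}. So FIRST(R) = {λ, e, z}.
FOLLOW(R) includes $ since R is the start symbol.
FOLLOW(R): in R::=S R, the suffix after R is empty (adds nothing new). Thus FOLLOW(R) = {$}.
For R ::= S R: FIRST(S R) = {e, z}, so it goes in M[R, t] for t ∈ {e, z}.
For R ::= λ: FIRST(λ) = {λ}, so it goes in M[R, t] for t ∈ {}; since λ ∈ FIRST, also for every t ∈ FOLLOW(R) = {$}.
None of these place a production in M[R, y].

none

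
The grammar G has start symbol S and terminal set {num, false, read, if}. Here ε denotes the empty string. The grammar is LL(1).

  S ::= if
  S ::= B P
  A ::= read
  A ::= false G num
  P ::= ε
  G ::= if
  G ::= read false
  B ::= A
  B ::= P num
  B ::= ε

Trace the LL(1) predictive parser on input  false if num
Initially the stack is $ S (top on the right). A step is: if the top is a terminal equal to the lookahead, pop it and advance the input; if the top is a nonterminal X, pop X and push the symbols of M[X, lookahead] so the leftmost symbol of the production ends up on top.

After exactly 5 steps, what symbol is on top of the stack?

if

step 1: stack=$ S  input=false if num $  — expand S ::= B P
step 2: stack=$ P B  input=false if num $  — expand B ::= A
step 3: stack=$ P A  input=false if num $  — expand A ::= false G num
step 4: stack=$ P num G false  input=false if num $  — match false
step 5: stack=$ P num G  input=if num $  — expand G ::= if
Stack after step 5: $ P num if (top = if).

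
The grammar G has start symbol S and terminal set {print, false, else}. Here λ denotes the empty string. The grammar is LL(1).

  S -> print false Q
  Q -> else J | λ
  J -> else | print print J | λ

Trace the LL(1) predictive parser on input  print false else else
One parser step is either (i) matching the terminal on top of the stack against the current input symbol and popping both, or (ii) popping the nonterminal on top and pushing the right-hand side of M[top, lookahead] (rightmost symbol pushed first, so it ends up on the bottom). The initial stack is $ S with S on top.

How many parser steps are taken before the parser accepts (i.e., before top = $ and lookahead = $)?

     Stack            Input                    Action
  1  $ S              print false else else $  expand S -> print false Q
  2  $ Q false print  print false else else $  match print
  3  $ Q false        false else else $        match false
  4  $ Q              else else $              expand Q -> else J
  5  $ J else         else else $              match else
  6  $ J              else $                   expand J -> else
  7  $ else           else $                   match else
Accept reached after 7 steps.

7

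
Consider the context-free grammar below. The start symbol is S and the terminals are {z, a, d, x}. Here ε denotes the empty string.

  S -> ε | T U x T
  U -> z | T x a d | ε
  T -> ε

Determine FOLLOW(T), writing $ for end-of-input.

{$, x, z}

FIRST(T): from T->ε we get {ε}. So FIRST(T) = {ε}.
FIRST(U): from U->z we get {z}; from U->T x a d we get {x}; from U->ε we get {ε}. So FIRST(U) = {ε, x, z}.
FIRST(S): from S->ε we get {ε}; from S->T U x T we get {x, z}. So FIRST(S) = {ε, x, z}.
FOLLOW(S) includes $ since S is the start symbol.
FOLLOW(S): S appears on no right-hand side. Thus FOLLOW(S) = {$}.
FOLLOW(U): in S->T U x T, U is followed by x T with FIRST {x}. Thus FOLLOW(U) = {x}.
FOLLOW(T): in S->T U x T (occurrence 1), T is followed by U x T with FIRST {x, z}; in S->T U x T (occurrence 2), the suffix after T is empty, so FOLLOW(T) ⊇ FOLLOW(S) = {$}; in U->T x a d, T is followed by x a d with FIRST {x}. Thus FOLLOW(T) = {$, x, z}.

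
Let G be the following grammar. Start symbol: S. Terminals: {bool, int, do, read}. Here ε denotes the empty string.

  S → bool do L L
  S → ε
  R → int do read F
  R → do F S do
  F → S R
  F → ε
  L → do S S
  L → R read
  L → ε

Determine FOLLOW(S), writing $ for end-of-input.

FIRST(S): from S→bool do L L we get {bool}; from S→ε we get {ε}. So FIRST(S) = {ε, bool}.
FIRST(R): from R→int do read F we get {int}; from R→do F S do we get {do}. So FIRST(R) = {do, int}.
FIRST(F): from F→S R we get {bool, do, int}; from F→ε we get {ε}. So FIRST(F) = {ε, bool, do, int}.
FIRST(L): from L→do S S we get {do}; from L→R read we get {do, int}; from L→ε we get {ε}. So FIRST(L) = {ε, do, int}.
FOLLOW(S) includes $ since S is the start symbol.
FOLLOW(S): in R→do F S do, S is followed by do with FIRST {do}; in F→S R, S is followed by R with FIRST {do, int}; in L→do S S (occurrence 1), S is followed by S with FIRST {ε, bool}; in L→do S S (occurrence 1), the suffix after S is nullable, so FOLLOW(S) ⊇ FOLLOW(L) = {$, bool, do, int}; in L→do S S (occurrence 2), the suffix after S is empty, so FOLLOW(S) ⊇ FOLLOW(L) = {$, bool, do, int}. Thus FOLLOW(S) = {$, bool, do, int}.
FOLLOW(L): in S→bool do L L (occurrence 1), L is followed by L with FIRST {ε, do, int}; in S→bool do L L (occurrence 1), the suffix after L is nullable, so FOLLOW(L) ⊇ FOLLOW(S) = {$, bool, do, int}; in S→bool do L L (occurrence 2), the suffix after L is empty, so FOLLOW(L) ⊇ FOLLOW(S) = {$, bool, do, int}. Thus FOLLOW(L) = {$, bool, do, int}.
FOLLOW(R): in F→S R, the suffix after R is empty, so FOLLOW(R) ⊇ FOLLOW(F) = {bool, do, read}; in L→R read, R is followed by read with FIRST {read}. Thus FOLLOW(R) = {bool, do, read}.
FOLLOW(F): in R→int do read F, the suffix after F is empty, so FOLLOW(F) ⊇ FOLLOW(R) = {bool, do, read}; in R→do F S do, F is followed by S do with FIRST {bool, do}. Thus FOLLOW(F) = {bool, do, read}.

{$, bool, do, int}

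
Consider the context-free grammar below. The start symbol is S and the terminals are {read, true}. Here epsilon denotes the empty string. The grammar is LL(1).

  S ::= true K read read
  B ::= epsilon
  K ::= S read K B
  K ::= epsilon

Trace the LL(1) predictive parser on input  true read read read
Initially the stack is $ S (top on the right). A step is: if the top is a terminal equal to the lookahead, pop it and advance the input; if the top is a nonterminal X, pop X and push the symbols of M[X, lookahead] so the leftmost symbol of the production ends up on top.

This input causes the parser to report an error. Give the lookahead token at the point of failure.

read

step 1: stack=$ S  input=true read read read $  — expand S ::= true K read read
step 2: stack=$ read read K true  input=true read read read $  — match true
step 3: stack=$ read read K  input=read read read $  — expand K ::= epsilon
step 4: stack=$ read read  input=read read read $  — match read
step 5: stack=$ read  input=read read $  — match read
step 6: stack=$  input=read $  — error: stack empty but input remains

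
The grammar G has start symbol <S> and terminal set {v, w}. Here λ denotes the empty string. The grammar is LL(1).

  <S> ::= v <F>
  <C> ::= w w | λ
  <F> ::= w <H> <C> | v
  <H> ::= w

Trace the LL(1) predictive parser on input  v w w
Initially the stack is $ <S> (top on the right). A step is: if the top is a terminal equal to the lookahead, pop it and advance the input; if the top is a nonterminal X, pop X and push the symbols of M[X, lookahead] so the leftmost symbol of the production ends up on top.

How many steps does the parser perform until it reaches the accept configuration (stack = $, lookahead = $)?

7

step 1: stack=$ <S>  input=v w w $  — expand <S> ::= v <F>
step 2: stack=$ <F> v  input=v w w $  — match v
step 3: stack=$ <F>  input=w w $  — expand <F> ::= w <H> <C>
step 4: stack=$ <C> <H> w  input=w w $  — match w
step 5: stack=$ <C> <H>  input=w $  — expand <H> ::= w
step 6: stack=$ <C> w  input=w $  — match w
step 7: stack=$ <C>  input=$  — expand <C> ::= λ
Accept reached after 7 steps.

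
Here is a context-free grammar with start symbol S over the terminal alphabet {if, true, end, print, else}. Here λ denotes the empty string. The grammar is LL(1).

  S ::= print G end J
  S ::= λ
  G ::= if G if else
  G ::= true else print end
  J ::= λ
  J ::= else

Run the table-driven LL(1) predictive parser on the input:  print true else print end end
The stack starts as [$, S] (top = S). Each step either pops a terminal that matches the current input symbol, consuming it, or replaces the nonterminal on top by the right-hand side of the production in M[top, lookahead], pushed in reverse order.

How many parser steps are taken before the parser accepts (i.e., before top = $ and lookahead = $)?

9

step 1: stack=$ S  input=print true else print end end $  — expand S ::= print G end J
step 2: stack=$ J end G print  input=print true else print end end $  — match print
step 3: stack=$ J end G  input=true else print end end $  — expand G ::= true else print end
step 4: stack=$ J end end print else true  input=true else print end end $  — match true
step 5: stack=$ J end end print else  input=else print end end $  — match else
step 6: stack=$ J end end print  input=print end end $  — match print
step 7: stack=$ J end end  input=end end $  — match end
step 8: stack=$ J end  input=end $  — match end
step 9: stack=$ J  input=$  — expand J ::= λ
Accept reached after 9 steps.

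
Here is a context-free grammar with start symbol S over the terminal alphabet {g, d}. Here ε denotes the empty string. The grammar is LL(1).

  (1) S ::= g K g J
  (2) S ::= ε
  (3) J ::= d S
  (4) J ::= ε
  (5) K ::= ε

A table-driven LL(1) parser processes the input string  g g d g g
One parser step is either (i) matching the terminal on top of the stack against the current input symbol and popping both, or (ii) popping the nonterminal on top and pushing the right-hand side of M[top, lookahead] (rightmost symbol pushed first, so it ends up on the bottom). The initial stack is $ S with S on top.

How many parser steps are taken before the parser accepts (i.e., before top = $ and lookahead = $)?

      Stack      Input        Action
   1  $ S        g g d g g $  expand S ::= g K g J
   2  $ J g K g  g g d g g $  match g
   3  $ J g K    g d g g $    expand K ::= ε
   4  $ J g      g d g g $    match g
   5  $ J        d g g $      expand J ::= d S
   6  $ S d      d g g $      match d
   7  $ S        g g $        expand S ::= g K g J
   8  $ J g K g  g g $        match g
   9  $ J g K    g $          expand K ::= ε
  10  $ J g      g $          match g
  11  $ J        $            expand J ::= ε
Accept reached after 11 steps.

11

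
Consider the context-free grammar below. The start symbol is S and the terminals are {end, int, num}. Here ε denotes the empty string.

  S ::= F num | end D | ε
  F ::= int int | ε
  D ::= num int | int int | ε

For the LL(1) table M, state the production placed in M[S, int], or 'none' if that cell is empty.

S ::= F num

FIRST(F): from F::=int int we get {int}; from F::=ε we get {ε}. So FIRST(F) = {ε, int}.
FIRST(D): from D::=num int we get {num}; from D::=int int we get {int}; from D::=ε we get {ε}. So FIRST(D) = {ε, int, num}.
FIRST(S): from S::=F num we get {int, num}; from S::=end D we get {end}; from S::=ε we get {ε}. So FIRST(S) = {ε, end, int, num}.
FOLLOW(S) includes $ since S is the start symbol.
FOLLOW(S): S appears on no right-hand side. Thus FOLLOW(S) = {$}.
For S ::= F num: FIRST(F num) = {int, num}, so it goes in M[S, t] for t ∈ {int, num}.
For S ::= end D: FIRST(end D) = {end}, so it goes in M[S, t] for t ∈ {end}.
For S ::= ε: FIRST(ε) = {ε}, so it goes in M[S, t] for t ∈ {}; since ε ∈ FIRST, also for every t ∈ FOLLOW(S) = {$}.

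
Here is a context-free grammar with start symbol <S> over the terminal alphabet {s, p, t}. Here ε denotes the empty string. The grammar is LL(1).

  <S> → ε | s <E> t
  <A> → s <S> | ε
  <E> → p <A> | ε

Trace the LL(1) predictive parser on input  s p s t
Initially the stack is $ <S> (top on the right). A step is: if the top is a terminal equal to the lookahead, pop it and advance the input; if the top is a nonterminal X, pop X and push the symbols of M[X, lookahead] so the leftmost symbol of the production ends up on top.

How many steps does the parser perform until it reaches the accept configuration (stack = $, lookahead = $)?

8

     Stack      Input      Action
  1  $ <S>      s p s t $  expand <S> → s <E> t
  2  $ t <E> s  s p s t $  match s
  3  $ t <E>    p s t $    expand <E> → p <A>
  4  $ t <A> p  p s t $    match p
  5  $ t <A>    s t $      expand <A> → s <S>
  6  $ t <S> s  s t $      match s
  7  $ t <S>    t $        expand <S> → ε
  8  $ t        t $        match t
Accept reached after 8 steps.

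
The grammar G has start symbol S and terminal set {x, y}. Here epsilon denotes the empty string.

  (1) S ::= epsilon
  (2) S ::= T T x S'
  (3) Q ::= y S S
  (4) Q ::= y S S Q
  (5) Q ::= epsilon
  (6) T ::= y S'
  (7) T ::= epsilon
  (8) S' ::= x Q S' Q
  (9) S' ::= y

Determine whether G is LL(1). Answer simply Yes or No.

No

FIRST(S) = {epsilon, x, y}
FIRST(Q) = {epsilon, y}
FIRST(T) = {epsilon, y}
FIRST(S') = {x, y}
FOLLOW(S) = {$, x, y}
FOLLOW(Q) = {$, x, y}
FOLLOW(T) = {x, y}
FOLLOW(S') = {$, x, y}
Cell M[Q, y] receives both Q ::= y S S and Q ::= y S S Q and Q ::= epsilon — the grammar is not LL(1).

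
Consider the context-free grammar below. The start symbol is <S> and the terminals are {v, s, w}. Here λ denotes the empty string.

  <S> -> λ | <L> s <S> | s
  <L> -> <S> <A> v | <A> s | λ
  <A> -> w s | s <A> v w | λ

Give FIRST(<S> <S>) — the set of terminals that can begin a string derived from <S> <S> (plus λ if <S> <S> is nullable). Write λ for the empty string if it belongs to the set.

{λ, s, v, w}

FIRST(<A>): from <A>->w s we get {w}; from <A>->s <A> v w we get {s}; from <A>->λ we get {λ}. So FIRST(<A>) = {λ, s, w}.
FIRST(<S>): from <S>->λ we get {λ}; from <S>-><L> s <S> we get {s, v, w}; from <S>->s we get {s}. So FIRST(<S>) = {λ, s, v, w}.
FIRST(<L>): from <L>-><S> <A> v we get {s, v, w}; from <L>-><A> s we get {s, w}; from <L>->λ we get {λ}. So FIRST(<L>) = {λ, s, v, w}.
FIRST(<S> <S>): take FIRST of each symbol in turn, carrying on past any symbol whose FIRST contains λ; result {λ, s, v, w}.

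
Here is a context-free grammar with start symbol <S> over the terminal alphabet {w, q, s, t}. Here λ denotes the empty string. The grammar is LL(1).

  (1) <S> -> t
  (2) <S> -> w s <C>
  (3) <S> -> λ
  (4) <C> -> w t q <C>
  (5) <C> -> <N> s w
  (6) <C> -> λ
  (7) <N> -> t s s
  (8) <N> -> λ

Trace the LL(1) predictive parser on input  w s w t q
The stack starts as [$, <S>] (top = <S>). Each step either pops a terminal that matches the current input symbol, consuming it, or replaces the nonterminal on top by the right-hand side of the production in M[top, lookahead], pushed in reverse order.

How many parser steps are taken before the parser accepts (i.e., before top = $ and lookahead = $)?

8

step 1: stack=$ <S>  input=w s w t q $  — expand <S> -> w s <C>
step 2: stack=$ <C> s w  input=w s w t q $  — match w
step 3: stack=$ <C> s  input=s w t q $  — match s
step 4: stack=$ <C>  input=w t q $  — expand <C> -> w t q <C>
step 5: stack=$ <C> q t w  input=w t q $  — match w
step 6: stack=$ <C> q t  input=t q $  — match t
step 7: stack=$ <C> q  input=q $  — match q
step 8: stack=$ <C>  input=$  — expand <C> -> λ
Accept reached after 8 steps.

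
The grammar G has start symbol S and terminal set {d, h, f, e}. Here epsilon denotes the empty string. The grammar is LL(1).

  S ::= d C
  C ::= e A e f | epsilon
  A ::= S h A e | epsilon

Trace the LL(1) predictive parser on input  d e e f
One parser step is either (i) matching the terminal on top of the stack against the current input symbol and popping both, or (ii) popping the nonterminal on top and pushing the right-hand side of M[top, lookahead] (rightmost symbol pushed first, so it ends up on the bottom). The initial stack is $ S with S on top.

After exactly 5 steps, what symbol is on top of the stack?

step 1: stack=$ S  input=d e e f $  — expand S ::= d C
step 2: stack=$ C d  input=d e e f $  — match d
step 3: stack=$ C  input=e e f $  — expand C ::= e A e f
step 4: stack=$ f e A e  input=e e f $  — match e
step 5: stack=$ f e A  input=e f $  — expand A ::= epsilon
Stack after step 5: $ f e (top = e).

e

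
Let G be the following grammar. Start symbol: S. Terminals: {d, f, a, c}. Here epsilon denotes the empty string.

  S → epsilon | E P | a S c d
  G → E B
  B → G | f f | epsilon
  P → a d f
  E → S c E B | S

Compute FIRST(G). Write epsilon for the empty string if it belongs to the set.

FIRST(P): from P→a d f we get {a}. So FIRST(P) = {a}.
FIRST(S): from S→epsilon we get {epsilon}; from S→E P we get {a, c}; from S→a S c d we get {a}. So FIRST(S) = {epsilon, a, c}.
FIRST(E): from E→S c E B we get {a, c}; from E→S we get {epsilon, a, c}. So FIRST(E) = {epsilon, a, c}.
FIRST(G): from G→E B we get {epsilon, a, c, f}. So FIRST(G) = {epsilon, a, c, f}.
FIRST(B): from B→G we get {epsilon, a, c, f}; from B→f f we get {f}; from B→epsilon we get {epsilon}. So FIRST(B) = {epsilon, a, c, f}.

{epsilon, a, c, f}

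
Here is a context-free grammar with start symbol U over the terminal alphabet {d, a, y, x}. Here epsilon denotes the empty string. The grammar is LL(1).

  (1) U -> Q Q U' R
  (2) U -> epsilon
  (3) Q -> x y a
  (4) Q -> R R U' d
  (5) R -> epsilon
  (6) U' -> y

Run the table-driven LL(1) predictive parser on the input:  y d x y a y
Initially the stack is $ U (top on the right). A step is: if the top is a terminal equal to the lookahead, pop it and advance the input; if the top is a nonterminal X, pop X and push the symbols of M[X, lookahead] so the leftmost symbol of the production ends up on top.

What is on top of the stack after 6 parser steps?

d

     Stack              Input          Action
  1  $ U                y d x y a y $  expand U -> Q Q U' R
  2  $ R U' Q Q         y d x y a y $  expand Q -> R R U' d
  3  $ R U' Q d U' R R  y d x y a y $  expand R -> epsilon
  4  $ R U' Q d U' R    y d x y a y $  expand R -> epsilon
  5  $ R U' Q d U'      y d x y a y $  expand U' -> y
  6  $ R U' Q d y       y d x y a y $  match y
Stack after step 6: $ R U' Q d (top = d).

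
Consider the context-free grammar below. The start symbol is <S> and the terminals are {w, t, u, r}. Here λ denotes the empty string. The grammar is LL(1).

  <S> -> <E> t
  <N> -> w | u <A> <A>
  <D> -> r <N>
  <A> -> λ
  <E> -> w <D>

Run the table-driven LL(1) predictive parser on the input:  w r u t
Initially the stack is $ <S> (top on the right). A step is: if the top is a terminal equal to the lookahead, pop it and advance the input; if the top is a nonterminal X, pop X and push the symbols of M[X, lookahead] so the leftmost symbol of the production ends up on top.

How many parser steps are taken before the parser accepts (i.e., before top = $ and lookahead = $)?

10

      Stack          Input      Action
   1  $ <S>          w r u t $  expand <S> -> <E> t
   2  $ t <E>        w r u t $  expand <E> -> w <D>
   3  $ t <D> w      w r u t $  match w
   4  $ t <D>        r u t $    expand <D> -> r <N>
   5  $ t <N> r      r u t $    match r
   6  $ t <N>        u t $      expand <N> -> u <A> <A>
   7  $ t <A> <A> u  u t $      match u
   8  $ t <A> <A>    t $        expand <A> -> λ
   9  $ t <A>        t $        expand <A> -> λ
  10  $ t            t $        match t
Accept reached after 10 steps.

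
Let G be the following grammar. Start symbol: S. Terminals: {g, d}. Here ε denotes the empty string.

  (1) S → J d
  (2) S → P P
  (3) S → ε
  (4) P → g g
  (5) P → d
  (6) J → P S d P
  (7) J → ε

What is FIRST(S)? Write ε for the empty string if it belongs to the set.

FIRST(P): from P→g g we get {g}; from P→d we get {d}. So FIRST(P) = {d, g}.
FIRST(J): from J→P S d P we get {d, g}; from J→ε we get {ε}. So FIRST(J) = {ε, d, g}.
FIRST(S): from S→J d we get {d, g}; from S→P P we get {d, g}; from S→ε we get {ε}. So FIRST(S) = {ε, d, g}.

{ε, d, g}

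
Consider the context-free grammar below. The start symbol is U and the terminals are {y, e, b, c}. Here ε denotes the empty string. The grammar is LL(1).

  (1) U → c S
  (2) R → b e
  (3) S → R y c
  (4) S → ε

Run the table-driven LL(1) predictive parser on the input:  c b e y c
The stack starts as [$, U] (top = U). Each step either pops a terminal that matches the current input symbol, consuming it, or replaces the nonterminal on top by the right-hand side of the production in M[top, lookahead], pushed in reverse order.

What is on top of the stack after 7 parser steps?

step 1: stack=$ U  input=c b e y c $  — expand U → c S
step 2: stack=$ S c  input=c b e y c $  — match c
step 3: stack=$ S  input=b e y c $  — expand S → R y c
step 4: stack=$ c y R  input=b e y c $  — expand R → b e
step 5: stack=$ c y e b  input=b e y c $  — match b
step 6: stack=$ c y e  input=e y c $  — match e
step 7: stack=$ c y  input=y c $  — match y
Stack after step 7: $ c (top = c).

c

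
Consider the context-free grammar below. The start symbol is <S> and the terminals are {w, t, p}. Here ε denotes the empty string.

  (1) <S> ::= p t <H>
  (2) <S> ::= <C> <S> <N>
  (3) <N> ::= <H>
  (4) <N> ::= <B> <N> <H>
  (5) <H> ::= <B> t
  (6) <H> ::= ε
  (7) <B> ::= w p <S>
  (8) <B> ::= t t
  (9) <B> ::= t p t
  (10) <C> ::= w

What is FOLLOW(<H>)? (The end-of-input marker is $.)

{$, t, w}

FIRST(<B>) = {t, w}
FIRST(<C>) = {w}
FIRST(<S>) = {p, w}  (via <C> <S> <N>)
FIRST(<H>) = {ε, t, w}  (via <B> t)
FIRST(<N>) = {ε, t, w}  (via <H>, <B> <N> <H>)
FOLLOW(<S>) includes $ since <S> is the start symbol.
FOLLOW(<C>): in <S>::=<C> <S> <N>, <C> is followed by <S> <N> with FIRST {p, w}. Thus FOLLOW(<C>) = {p, w}.
FOLLOW(<S>): in <S>::=<C> <S> <N>, <S> is followed by <N> with FIRST {ε, t, w}; in <S>::=<C> <S> <N>, the suffix after <S> is nullable (adds nothing new); in <B>::=w p <S>, the suffix after <S> is empty, so FOLLOW(<S>) ⊇ FOLLOW(<B>) = {$, t, w}. Thus FOLLOW(<S>) = {$, t, w}.
FOLLOW(<N>): in <S>::=<C> <S> <N>, the suffix after <N> is empty, so FOLLOW(<N>) ⊇ FOLLOW(<S>) = {$, t, w}; in <N>::=<B> <N> <H>, <N> is followed by <H> with FIRST {ε, t, w}; in <N>::=<B> <N> <H>, the suffix after <N> is nullable (adds nothing new). Thus FOLLOW(<N>) = {$, t, w}.
FOLLOW(<H>): in <S>::=p t <H>, the suffix after <H> is empty, so FOLLOW(<H>) ⊇ FOLLOW(<S>) = {$, t, w}; in <N>::=<H>, the suffix after <H> is empty, so FOLLOW(<H>) ⊇ FOLLOW(<N>) = {$, t, w}; in <N>::=<B> <N> <H>, the suffix after <H> is empty, so FOLLOW(<H>) ⊇ FOLLOW(<N>) = {$, t, w}. Thus FOLLOW(<H>) = {$, t, w}.
FOLLOW(<B>): in <N>::=<B> <N> <H>, <B> is followed by <N> <H> with FIRST {ε, t, w}; in <N>::=<B> <N> <H>, the suffix after <B> is nullable, so FOLLOW(<B>) ⊇ FOLLOW(<N>) = {$, t, w}; in <H>::=<B> t, <B> is followed by t with FIRST {t}. Thus FOLLOW(<B>) = {$, t, w}.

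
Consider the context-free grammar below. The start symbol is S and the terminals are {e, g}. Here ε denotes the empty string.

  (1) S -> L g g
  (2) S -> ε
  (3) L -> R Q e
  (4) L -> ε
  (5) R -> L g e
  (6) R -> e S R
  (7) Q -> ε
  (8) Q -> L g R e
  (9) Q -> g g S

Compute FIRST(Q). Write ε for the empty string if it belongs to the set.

{ε, e, g}

FIRST(S) = {ε, e, g}  (via L g g)
FIRST(L) = {ε, e, g}  (via R Q e)
FIRST(R) = {e, g}  (via L g e)
FIRST(Q) = {ε, e, g}  (via L g R e)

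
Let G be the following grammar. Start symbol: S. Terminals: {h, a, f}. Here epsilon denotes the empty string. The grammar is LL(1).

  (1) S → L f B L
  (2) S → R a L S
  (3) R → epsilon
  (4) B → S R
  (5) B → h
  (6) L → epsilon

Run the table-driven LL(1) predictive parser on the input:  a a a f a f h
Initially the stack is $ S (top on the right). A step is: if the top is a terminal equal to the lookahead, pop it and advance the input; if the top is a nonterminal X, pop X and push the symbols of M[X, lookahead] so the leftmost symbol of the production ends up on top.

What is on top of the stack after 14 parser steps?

step 1: stack=$ S  input=a a a f a f h $  — expand S → R a L S
step 2: stack=$ S L a R  input=a a a f a f h $  — expand R → epsilon
step 3: stack=$ S L a  input=a a a f a f h $  — match a
step 4: stack=$ S L  input=a a f a f h $  — expand L → epsilon
step 5: stack=$ S  input=a a f a f h $  — expand S → R a L S
step 6: stack=$ S L a R  input=a a f a f h $  — expand R → epsilon
step 7: stack=$ S L a  input=a a f a f h $  — match a
step 8: stack=$ S L  input=a f a f h $  — expand L → epsilon
step 9: stack=$ S  input=a f a f h $  — expand S → R a L S
step 10: stack=$ S L a R  input=a f a f h $  — expand R → epsilon
step 11: stack=$ S L a  input=a f a f h $  — match a
step 12: stack=$ S L  input=f a f h $  — expand L → epsilon
step 13: stack=$ S  input=f a f h $  — expand S → L f B L
step 14: stack=$ L B f L  input=f a f h $  — expand L → epsilon
Stack after step 14: $ L B f (top = f).

f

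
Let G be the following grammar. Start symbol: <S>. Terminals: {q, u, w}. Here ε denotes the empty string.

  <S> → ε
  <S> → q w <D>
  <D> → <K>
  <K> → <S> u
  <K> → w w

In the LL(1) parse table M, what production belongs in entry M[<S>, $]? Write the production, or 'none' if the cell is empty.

<S> → ε

FIRST(<S>) = {ε, q}
FIRST(<K>) = {q, u, w}  (via <S> u)
FIRST(<D>) = {q, u, w}  (via <K>)
FOLLOW(<S>) includes $ since <S> is the start symbol.
FOLLOW(<S>): in <K>→<S> u, <S> is followed by u with FIRST {u}. Thus FOLLOW(<S>) = {$, u}.
For <S> → ε: FIRST(ε) = {ε}, so it goes in M[<S>, t] for t ∈ {}; since ε ∈ FIRST, also for every t ∈ FOLLOW(<S>) = {$, u}.
For <S> → q w <D>: FIRST(q w <D>) = {q}, so it goes in M[<S>, t] for t ∈ {q}.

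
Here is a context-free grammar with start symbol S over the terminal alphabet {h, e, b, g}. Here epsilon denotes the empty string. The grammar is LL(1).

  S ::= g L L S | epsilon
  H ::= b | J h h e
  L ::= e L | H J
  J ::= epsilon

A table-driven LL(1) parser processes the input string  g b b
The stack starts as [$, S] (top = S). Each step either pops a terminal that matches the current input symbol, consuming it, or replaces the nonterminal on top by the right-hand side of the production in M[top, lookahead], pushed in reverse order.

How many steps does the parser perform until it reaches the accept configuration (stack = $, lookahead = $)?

step 1: stack=$ S  input=g b b $  — expand S ::= g L L S
step 2: stack=$ S L L g  input=g b b $  — match g
step 3: stack=$ S L L  input=b b $  — expand L ::= H J
step 4: stack=$ S L J H  input=b b $  — expand H ::= b
step 5: stack=$ S L J b  input=b b $  — match b
step 6: stack=$ S L J  input=b $  — expand J ::= epsilon
step 7: stack=$ S L  input=b $  — expand L ::= H J
step 8: stack=$ S J H  input=b $  — expand H ::= b
step 9: stack=$ S J b  input=b $  — match b
step 10: stack=$ S J  input=$  — expand J ::= epsilon
step 11: stack=$ S  input=$  — expand S ::= epsilon
Accept reached after 11 steps.

11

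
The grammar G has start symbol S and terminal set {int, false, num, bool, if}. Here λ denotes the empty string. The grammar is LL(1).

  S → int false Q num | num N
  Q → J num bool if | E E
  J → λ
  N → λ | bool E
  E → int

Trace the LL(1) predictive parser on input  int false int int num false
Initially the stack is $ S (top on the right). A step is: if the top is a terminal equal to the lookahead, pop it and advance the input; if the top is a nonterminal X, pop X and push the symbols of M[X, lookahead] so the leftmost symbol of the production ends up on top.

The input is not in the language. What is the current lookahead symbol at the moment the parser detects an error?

false

      Stack              Input                          Action
   1  $ S                int false int int num false $  expand S → int false Q num
   2  $ num Q false int  int false int int num false $  match int
   3  $ num Q false      false int int num false $      match false
   4  $ num Q            int int num false $            expand Q → E E
   5  $ num E E          int int num false $            expand E → int
   6  $ num E int        int int num false $            match int
   7  $ num E            int num false $                expand E → int
   8  $ num int          int num false $                match int
   9  $ num              num false $                    match num
  10  $                  false $                        error: stack empty but input remains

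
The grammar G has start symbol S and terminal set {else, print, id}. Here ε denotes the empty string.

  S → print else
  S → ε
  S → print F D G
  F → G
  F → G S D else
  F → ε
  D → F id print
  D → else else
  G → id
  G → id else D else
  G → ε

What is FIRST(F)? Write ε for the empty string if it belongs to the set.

{ε, else, id, print}

FIRST(S): from S→print else we get {print}; from S→ε we get {ε}; from S→print F D G we get {print}. So FIRST(S) = {ε, print}.
FIRST(G): from G→id we get {id}; from G→id else D else we get {id}; from G→ε we get {ε}. So FIRST(G) = {ε, id}.
FIRST(F): from F→G we get {ε, id}; from F→G S D else we get {else, id, print}; from F→ε we get {ε}. So FIRST(F) = {ε, else, id, print}.
FIRST(D): from D→F id print we get {else, id, print}; from D→else else we get {else}. So FIRST(D) = {else, id, print}.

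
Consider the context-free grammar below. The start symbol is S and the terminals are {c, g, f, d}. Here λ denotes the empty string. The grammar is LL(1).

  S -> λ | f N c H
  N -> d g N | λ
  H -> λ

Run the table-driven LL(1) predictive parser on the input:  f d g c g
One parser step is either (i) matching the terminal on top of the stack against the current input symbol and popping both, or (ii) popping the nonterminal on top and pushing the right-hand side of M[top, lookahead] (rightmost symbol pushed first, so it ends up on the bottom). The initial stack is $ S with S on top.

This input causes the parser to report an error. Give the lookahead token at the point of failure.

g

     Stack        Input        Action
  1  $ S          f d g c g $  expand S -> f N c H
  2  $ H c N f    f d g c g $  match f
  3  $ H c N      d g c g $    expand N -> d g N
  4  $ H c N g d  d g c g $    match d
  5  $ H c N g    g c g $      match g
  6  $ H c N      c g $        expand N -> λ
  7  $ H c        c g $        match c
  8  $ H          g $          error: M[H, g] is empty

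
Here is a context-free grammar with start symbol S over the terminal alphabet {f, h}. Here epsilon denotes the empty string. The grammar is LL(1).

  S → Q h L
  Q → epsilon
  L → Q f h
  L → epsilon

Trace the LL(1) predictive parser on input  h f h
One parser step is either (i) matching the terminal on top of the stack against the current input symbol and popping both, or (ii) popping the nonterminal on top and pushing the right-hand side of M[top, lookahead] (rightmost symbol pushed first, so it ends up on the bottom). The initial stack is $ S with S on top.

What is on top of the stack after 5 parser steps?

f

     Stack    Input    Action
  1  $ S      h f h $  expand S → Q h L
  2  $ L h Q  h f h $  expand Q → epsilon
  3  $ L h    h f h $  match h
  4  $ L      f h $    expand L → Q f h
  5  $ h f Q  f h $    expand Q → epsilon
Stack after step 5: $ h f (top = f).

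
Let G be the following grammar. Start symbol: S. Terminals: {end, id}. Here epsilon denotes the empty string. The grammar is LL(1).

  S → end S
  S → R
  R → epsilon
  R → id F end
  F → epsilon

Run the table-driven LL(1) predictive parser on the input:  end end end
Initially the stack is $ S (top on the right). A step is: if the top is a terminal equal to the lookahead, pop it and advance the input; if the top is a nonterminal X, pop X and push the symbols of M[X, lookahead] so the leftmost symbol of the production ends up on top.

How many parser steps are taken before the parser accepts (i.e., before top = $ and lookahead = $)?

     Stack    Input          Action
  1  $ S      end end end $  expand S → end S
  2  $ S end  end end end $  match end
  3  $ S      end end $      expand S → end S
  4  $ S end  end end $      match end
  5  $ S      end $          expand S → end S
  6  $ S end  end $          match end
  7  $ S      $              expand S → R
  8  $ R      $              expand R → epsilon
Accept reached after 8 steps.

8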